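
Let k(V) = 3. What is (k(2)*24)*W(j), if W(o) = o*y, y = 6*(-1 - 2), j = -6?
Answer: 7776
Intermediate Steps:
y = -18 (y = 6*(-3) = -18)
W(o) = -18*o (W(o) = o*(-18) = -18*o)
(k(2)*24)*W(j) = (3*24)*(-18*(-6)) = 72*108 = 7776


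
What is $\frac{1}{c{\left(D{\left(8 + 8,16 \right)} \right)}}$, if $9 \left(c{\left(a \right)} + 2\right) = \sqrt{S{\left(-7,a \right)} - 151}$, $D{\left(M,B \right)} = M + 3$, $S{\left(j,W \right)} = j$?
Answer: $- \frac{81}{241} - \frac{9 i \sqrt{158}}{482} \approx -0.3361 - 0.23471 i$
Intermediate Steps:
$D{\left(M,B \right)} = 3 + M$
$c{\left(a \right)} = -2 + \frac{i \sqrt{158}}{9}$ ($c{\left(a \right)} = -2 + \frac{\sqrt{-7 - 151}}{9} = -2 + \frac{\sqrt{-158}}{9} = -2 + \frac{i \sqrt{158}}{9}$)
$\frac{1}{c{\left(D{\left(8 + 8,16 \right)} \right)}} = \frac{1}{-2 + \frac{i \sqrt{158}}{9}}$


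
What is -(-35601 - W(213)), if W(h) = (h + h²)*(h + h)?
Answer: 19453533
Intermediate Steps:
W(h) = 2*h*(h + h²) (W(h) = (h + h²)*(2*h) = 2*h*(h + h²))
-(-35601 - W(213)) = -(-35601 - 2*213²*(1 + 213)) = -(-35601 - 2*45369*214) = -(-35601 - 1*19417932) = -(-35601 - 19417932) = -1*(-19453533) = 19453533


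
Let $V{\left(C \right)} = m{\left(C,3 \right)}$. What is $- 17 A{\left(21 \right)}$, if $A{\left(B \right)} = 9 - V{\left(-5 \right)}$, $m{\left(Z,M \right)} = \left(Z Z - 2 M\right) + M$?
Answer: $221$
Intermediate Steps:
$m{\left(Z,M \right)} = Z^{2} - M$ ($m{\left(Z,M \right)} = \left(Z^{2} - 2 M\right) + M = Z^{2} - M$)
$V{\left(C \right)} = -3 + C^{2}$ ($V{\left(C \right)} = C^{2} - 3 = -3 + C^{2}$)
$A{\left(B \right)} = -13$ ($A{\left(B \right)} = 9 - \left(-3 + \left(-5\right)^{2}\right) = 9 - \left(-3 + 25\right) = 9 - 22 = -13$)
$- 17 A{\left(21 \right)} = \left(-17\right) \left(-13\right) = 221$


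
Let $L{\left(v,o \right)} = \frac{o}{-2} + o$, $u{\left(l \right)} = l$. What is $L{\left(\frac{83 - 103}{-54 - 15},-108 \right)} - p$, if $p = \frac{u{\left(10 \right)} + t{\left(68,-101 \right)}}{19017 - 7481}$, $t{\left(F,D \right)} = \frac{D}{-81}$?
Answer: $- \frac{50459375}{934416} \approx -54.001$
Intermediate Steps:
$t{\left(F,D \right)} = - \frac{D}{81}$ ($t{\left(F,D \right)} = D \left(- \frac{1}{81}\right) = - \frac{D}{81}$)
$L{\left(v,o \right)} = \frac{o}{2}$ ($L{\left(v,o \right)} = o \left(- \frac{1}{2}\right) + o = - \frac{o}{2} + o = \frac{o}{2}$)
$p = \frac{911}{934416}$ ($p = \frac{10 - - \frac{101}{81}}{19017 - 7481} = \frac{10 + \frac{101}{81}}{11536} = \frac{911}{81} \cdot \frac{1}{11536} = \frac{911}{934416} \approx 0.00097494$)
$L{\left(\frac{83 - 103}{-54 - 15},-108 \right)} - p = \frac{1}{2} \left(-108\right) - \frac{911}{934416} = -54 - \frac{911}{934416} = - \frac{50459375}{934416}$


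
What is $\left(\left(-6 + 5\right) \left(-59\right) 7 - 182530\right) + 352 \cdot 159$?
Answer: $-126149$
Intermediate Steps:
$\left(\left(-6 + 5\right) \left(-59\right) 7 - 182530\right) + 352 \cdot 159 = \left(\left(-1\right) \left(-59\right) 7 - 182530\right) + 55968 = \left(59 \cdot 7 - 182530\right) + 55968 = \left(413 - 182530\right) + 55968 = -182117 + 55968 = -126149$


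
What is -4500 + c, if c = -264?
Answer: -4764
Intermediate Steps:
-4500 + c = -4500 - 264 = -4764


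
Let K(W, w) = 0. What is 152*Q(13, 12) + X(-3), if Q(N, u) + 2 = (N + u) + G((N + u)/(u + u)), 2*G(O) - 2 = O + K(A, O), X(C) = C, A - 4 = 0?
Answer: 22345/6 ≈ 3724.2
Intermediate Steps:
A = 4 (A = 4 + 0 = 4)
G(O) = 1 + O/2 (G(O) = 1 + (O + 0)/2 = 1 + O/2)
Q(N, u) = -1 + N + u + (N + u)/(4*u) (Q(N, u) = -2 + ((N + u) + (1 + ((N + u)/(u + u))/2)) = -2 + ((N + u) + (1 + ((N + u)/((2*u)))/2)) = -2 + ((N + u) + (1 + ((N + u)*(1/(2*u)))/2)) = -2 + ((N + u) + (1 + ((N + u)/(2*u))/2)) = -2 + ((N + u) + (1 + (N + u)/(4*u))) = -2 + (1 + N + u + (N + u)/(4*u)) = -1 + N + u + (N + u)/(4*u))
152*Q(13, 12) + X(-3) = 152*(-3/4 + 13 + 12 + (1/4)*13/12) - 3 = 152*(-3/4 + 13 + 12 + (1/4)*13*(1/12)) - 3 = 152*(-3/4 + 13 + 12 + 13/48) - 3 = 152*(1177/48) - 3 = 22363/6 - 3 = 22345/6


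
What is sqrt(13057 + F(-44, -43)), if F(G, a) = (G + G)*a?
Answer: sqrt(16841) ≈ 129.77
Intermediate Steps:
F(G, a) = 2*G*a (F(G, a) = (2*G)*a = 2*G*a)
sqrt(13057 + F(-44, -43)) = sqrt(13057 + 2*(-44)*(-43)) = sqrt(13057 + 3784) = sqrt(16841)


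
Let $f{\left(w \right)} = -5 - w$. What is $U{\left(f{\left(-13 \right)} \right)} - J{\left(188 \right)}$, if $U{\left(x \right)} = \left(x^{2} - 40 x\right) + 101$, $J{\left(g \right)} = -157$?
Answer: $2$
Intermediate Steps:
$U{\left(x \right)} = 101 + x^{2} - 40 x$
$U{\left(f{\left(-13 \right)} \right)} - J{\left(188 \right)} = \left(101 + \left(-5 - -13\right)^{2} - 40 \left(-5 - -13\right)\right) - -157 = \left(101 + \left(-5 + 13\right)^{2} - 40 \left(-5 + 13\right)\right) + 157 = \left(101 + 8^{2} - 320\right) + 157 = \left(101 + 64 - 320\right) + 157 = -155 + 157 = 2$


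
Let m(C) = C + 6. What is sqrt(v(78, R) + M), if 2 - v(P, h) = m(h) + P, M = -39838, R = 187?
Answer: I*sqrt(40107) ≈ 200.27*I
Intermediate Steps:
m(C) = 6 + C
v(P, h) = -4 - P - h (v(P, h) = 2 - ((6 + h) + P) = 2 - (6 + P + h) = 2 + (-6 - P - h) = -4 - P - h)
sqrt(v(78, R) + M) = sqrt((-4 - 1*78 - 1*187) - 39838) = sqrt((-4 - 78 - 187) - 39838) = sqrt(-269 - 39838) = sqrt(-40107) = I*sqrt(40107)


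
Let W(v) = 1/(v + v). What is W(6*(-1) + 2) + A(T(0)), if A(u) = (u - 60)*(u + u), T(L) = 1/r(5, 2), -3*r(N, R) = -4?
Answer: -89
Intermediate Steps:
r(N, R) = 4/3 (r(N, R) = -⅓*(-4) = 4/3)
T(L) = ¾ (T(L) = 1/(4/3) = ¾)
A(u) = 2*u*(-60 + u) (A(u) = (-60 + u)*(2*u) = 2*u*(-60 + u))
W(v) = 1/(2*v)
W(6*(-1) + 2) + A(T(0)) = 1/(2*(6*(-1) + 2)) + 2*(¾)*(-60 + ¾) = 1/(2*(-6 + 2)) + 2*(¾)*(-237/4) = (½)/(-4) - 711/8 = (½)*(-¼) - 711/8 = -⅛ - 711/8 = -89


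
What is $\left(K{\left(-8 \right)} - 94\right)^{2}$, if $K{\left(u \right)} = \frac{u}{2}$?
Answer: $9604$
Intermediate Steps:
$K{\left(u \right)} = \frac{u}{2}$ ($K{\left(u \right)} = u \frac{1}{2} = \frac{u}{2}$)
$\left(K{\left(-8 \right)} - 94\right)^{2} = \left(\frac{1}{2} \left(-8\right) - 94\right)^{2} = \left(-4 - 94\right)^{2} = \left(-98\right)^{2} = 9604$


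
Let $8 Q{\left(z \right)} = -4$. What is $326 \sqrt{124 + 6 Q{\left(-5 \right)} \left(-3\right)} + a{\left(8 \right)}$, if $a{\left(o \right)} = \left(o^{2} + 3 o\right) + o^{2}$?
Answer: $152 + 326 \sqrt{133} \approx 3911.6$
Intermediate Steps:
$Q{\left(z \right)} = - \frac{1}{2}$ ($Q{\left(z \right)} = \frac{1}{8} \left(-4\right) = - \frac{1}{2}$)
$a{\left(o \right)} = 2 o^{2} + 3 o$
$326 \sqrt{124 + 6 Q{\left(-5 \right)} \left(-3\right)} + a{\left(8 \right)} = 326 \sqrt{124 + 6 \left(- \frac{1}{2}\right) \left(-3\right)} + 8 \left(3 + 2 \cdot 8\right) = 326 \sqrt{124 - -9} + 8 \left(3 + 16\right) = 326 \sqrt{124 + 9} + 8 \cdot 19 = 326 \sqrt{133} + 152 = 152 + 326 \sqrt{133}$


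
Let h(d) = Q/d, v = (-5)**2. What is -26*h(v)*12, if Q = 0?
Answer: 0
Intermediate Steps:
v = 25
h(d) = 0 (h(d) = 0/d = 0)
-26*h(v)*12 = -26*0*12 = 0*12 = 0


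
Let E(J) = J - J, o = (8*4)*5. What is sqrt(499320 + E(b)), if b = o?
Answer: 6*sqrt(13870) ≈ 706.63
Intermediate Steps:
o = 160 (o = 32*5 = 160)
b = 160
E(J) = 0
sqrt(499320 + E(b)) = sqrt(499320 + 0) = sqrt(499320) = 6*sqrt(13870)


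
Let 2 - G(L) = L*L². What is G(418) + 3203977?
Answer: -69830653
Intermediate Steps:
G(L) = 2 - L³ (G(L) = 2 - L*L² = 2 - L³)
G(418) + 3203977 = (2 - 1*418³) + 3203977 = (2 - 1*73034632) + 3203977 = (2 - 73034632) + 3203977 = -73034630 + 3203977 = -69830653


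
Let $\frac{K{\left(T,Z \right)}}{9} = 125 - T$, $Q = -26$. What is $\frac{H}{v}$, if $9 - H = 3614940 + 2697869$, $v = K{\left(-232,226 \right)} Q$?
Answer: $\frac{242800}{3213} \approx 75.568$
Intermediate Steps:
$K{\left(T,Z \right)} = 1125 - 9 T$ ($K{\left(T,Z \right)} = 9 \left(125 - T\right) = 1125 - 9 T$)
$v = -83538$ ($v = \left(1125 - -2088\right) \left(-26\right) = \left(1125 + 2088\right) \left(-26\right) = 3213 \left(-26\right) = -83538$)
$H = -6312800$ ($H = 9 - \left(3614940 + 2697869\right) = 9 - 6312809 = -6312800$)
$\frac{H}{v} = - \frac{6312800}{-83538} = \left(-6312800\right) \left(- \frac{1}{83538}\right) = \frac{242800}{3213}$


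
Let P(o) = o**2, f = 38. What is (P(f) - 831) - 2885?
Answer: -2272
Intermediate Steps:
(P(f) - 831) - 2885 = (38**2 - 831) - 2885 = (1444 - 831) - 2885 = 613 - 2885 = -2272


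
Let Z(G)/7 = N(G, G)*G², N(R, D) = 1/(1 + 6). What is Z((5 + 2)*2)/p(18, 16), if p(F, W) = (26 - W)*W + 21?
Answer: 196/181 ≈ 1.0829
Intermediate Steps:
N(R, D) = ⅐ (N(R, D) = 1/7 = ⅐)
p(F, W) = 21 + W*(26 - W) (p(F, W) = W*(26 - W) + 21 = 21 + W*(26 - W))
Z(G) = G² (Z(G) = 7*(G²/7) = G²)
Z((5 + 2)*2)/p(18, 16) = ((5 + 2)*2)²/(21 - 1*16² + 26*16) = (7*2)²/(21 - 1*256 + 416) = 14²/(21 - 256 + 416) = 196/181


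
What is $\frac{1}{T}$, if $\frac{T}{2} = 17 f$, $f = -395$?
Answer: $- \frac{1}{13430} \approx -7.446 \cdot 10^{-5}$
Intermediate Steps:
$T = -13430$ ($T = 2 \cdot 17 \left(-395\right) = 2 \left(-6715\right) = -13430$)
$\frac{1}{T} = \frac{1}{-13430} = - \frac{1}{13430}$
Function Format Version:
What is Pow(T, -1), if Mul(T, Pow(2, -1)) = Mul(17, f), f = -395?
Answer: Rational(-1, 13430) ≈ -7.4460e-5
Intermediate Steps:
T = -13430 (T = Mul(2, Mul(17, -395)) = Mul(2, -6715) = -13430)
Pow(T, -1) = Pow(-13430, -1) = Rational(-1, 13430)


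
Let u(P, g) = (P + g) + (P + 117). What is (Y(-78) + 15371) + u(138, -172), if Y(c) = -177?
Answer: 15415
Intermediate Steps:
u(P, g) = 117 + g + 2*P (u(P, g) = (P + g) + (117 + P) = 117 + g + 2*P)
(Y(-78) + 15371) + u(138, -172) = (-177 + 15371) + (117 - 172 + 2*138) = 15194 + (117 - 172 + 276) = 15194 + 221 = 15415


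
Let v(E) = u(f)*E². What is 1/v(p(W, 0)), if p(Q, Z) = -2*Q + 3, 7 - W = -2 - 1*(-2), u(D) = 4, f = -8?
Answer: 1/484 ≈ 0.0020661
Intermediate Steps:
W = 7 (W = 7 - (-2 - 1*(-2)) = 7 - (-2 + 2) = 7 - 1*0 = 7 + 0 = 7)
p(Q, Z) = 3 - 2*Q
v(E) = 4*E²
1/v(p(W, 0)) = 1/(4*(3 - 2*7)²) = 1/(4*(3 - 14)²) = 1/(4*(-11)²) = 1/(4*121) = 1/484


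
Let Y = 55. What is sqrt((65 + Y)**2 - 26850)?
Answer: 5*I*sqrt(498) ≈ 111.58*I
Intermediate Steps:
sqrt((65 + Y)**2 - 26850) = sqrt((65 + 55)**2 - 26850) = sqrt(120**2 - 26850) = sqrt(14400 - 26850) = sqrt(-12450) = 5*I*sqrt(498)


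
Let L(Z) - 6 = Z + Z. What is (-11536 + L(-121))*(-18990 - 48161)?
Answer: 790501572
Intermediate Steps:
L(Z) = 6 + 2*Z (L(Z) = 6 + (Z + Z) = 6 + 2*Z)
(-11536 + L(-121))*(-18990 - 48161) = (-11536 + (6 + 2*(-121)))*(-18990 - 48161) = (-11536 + (6 - 242))*(-67151) = (-11536 - 236)*(-67151) = -11772*(-67151) = 790501572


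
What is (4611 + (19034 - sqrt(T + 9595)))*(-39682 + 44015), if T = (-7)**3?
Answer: 102453785 - 25998*sqrt(257) ≈ 1.0204e+8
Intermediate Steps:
T = -343
(4611 + (19034 - sqrt(T + 9595)))*(-39682 + 44015) = (4611 + (19034 - sqrt(-343 + 9595)))*(-39682 + 44015) = (4611 + (19034 - sqrt(9252)))*4333 = (4611 + (19034 - 6*sqrt(257)))*4333 = (23645 - 6*sqrt(257))*4333 = 102453785 - 25998*sqrt(257)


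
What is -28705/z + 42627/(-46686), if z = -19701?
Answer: 166775701/306586962 ≈ 0.54397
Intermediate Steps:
-28705/z + 42627/(-46686) = -28705/(-19701) + 42627/(-46686) = -28705*(-1/19701) + 42627*(-1/46686) = 28705/19701 - 14209/15562 = 166775701/306586962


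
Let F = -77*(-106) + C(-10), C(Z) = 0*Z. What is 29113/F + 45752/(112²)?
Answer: 942119/130592 ≈ 7.2142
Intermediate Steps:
C(Z) = 0
F = 8162 (F = -77*(-106) + 0 = 8162 + 0 = 8162)
29113/F + 45752/(112²) = 29113/8162 + 45752/(112²) = 29113*(1/8162) + 45752/12544 = 4159/1166 + 45752*(1/12544) = 4159/1166 + 817/224 = 942119/130592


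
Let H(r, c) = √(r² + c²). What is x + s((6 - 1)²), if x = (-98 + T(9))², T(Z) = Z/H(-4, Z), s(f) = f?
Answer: 934094/97 - 1764*√97/97 ≈ 9450.7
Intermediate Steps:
H(r, c) = √(c² + r²)
T(Z) = Z/√(16 + Z²) (T(Z) = Z/(√(Z² + (-4)²)) = Z/(√(Z² + 16)) = Z/(√(16 + Z²)) = Z/√(16 + Z²))
x = (-98 + 9*√97/97)² (x = (-98 + 9/√(16 + 9²))² = (-98 + 9/√(16 + 81))² = (-98 + 9/√97)² = (-98 + 9*(√97/97))² = (-98 + 9*√97/97)² ≈ 9425.7)
x + s((6 - 1)²) = (931669/97 - 1764*√97/97) + (6 - 1)² = (931669/97 - 1764*√97/97) + 5² = (931669/97 - 1764*√97/97) + 25 = 934094/97 - 1764*√97/97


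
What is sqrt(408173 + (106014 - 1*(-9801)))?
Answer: 2*sqrt(130997) ≈ 723.87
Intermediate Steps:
sqrt(408173 + (106014 - 1*(-9801))) = sqrt(408173 + (106014 + 9801)) = sqrt(408173 + 115815) = sqrt(523988) = 2*sqrt(130997)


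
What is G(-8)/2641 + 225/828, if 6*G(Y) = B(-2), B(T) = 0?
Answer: 25/92 ≈ 0.27174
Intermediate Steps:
G(Y) = 0 (G(Y) = (⅙)*0 = 0)
G(-8)/2641 + 225/828 = 0/2641 + 225/828 = 0*(1/2641) + 225*(1/828) = 0 + 25/92 = 25/92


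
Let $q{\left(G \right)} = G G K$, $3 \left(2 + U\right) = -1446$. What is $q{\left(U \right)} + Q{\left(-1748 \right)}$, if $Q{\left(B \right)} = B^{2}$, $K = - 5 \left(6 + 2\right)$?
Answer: $-6314736$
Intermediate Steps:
$U = -484$ ($U = -2 + \frac{1}{3} \left(-1446\right) = -2 - 482 = -484$)
$K = -40$ ($K = \left(-5\right) 8 = -40$)
$q{\left(G \right)} = - 40 G^{2}$ ($q{\left(G \right)} = G G \left(-40\right) = G^{2} \left(-40\right) = - 40 G^{2}$)
$q{\left(U \right)} + Q{\left(-1748 \right)} = - 40 \left(-484\right)^{2} + \left(-1748\right)^{2} = \left(-40\right) 234256 + 3055504 = -9370240 + 3055504 = -6314736$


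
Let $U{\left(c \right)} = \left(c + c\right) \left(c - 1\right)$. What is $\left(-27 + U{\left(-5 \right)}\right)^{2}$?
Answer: $1089$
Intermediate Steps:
$U{\left(c \right)} = 2 c \left(-1 + c\right)$
$\left(-27 + U{\left(-5 \right)}\right)^{2} = \left(-27 + 2 \left(-5\right) \left(-1 - 5\right)\right)^{2} = \left(-27 + 2 \left(-5\right) \left(-6\right)\right)^{2} = \left(-27 + 60\right)^{2} = 33^{2} = 1089$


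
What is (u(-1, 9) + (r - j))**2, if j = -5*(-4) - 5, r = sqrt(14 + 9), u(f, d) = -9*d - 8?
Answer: (104 - sqrt(23))**2 ≈ 9841.5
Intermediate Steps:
u(f, d) = -8 - 9*d
r = sqrt(23) ≈ 4.7958
j = 15 (j = 20 - 5 = 15)
(u(-1, 9) + (r - j))**2 = ((-8 - 9*9) + (sqrt(23) - 1*15))**2 = ((-8 - 81) + (sqrt(23) - 15))**2 = (-89 + (-15 + sqrt(23)))**2 = (-104 + sqrt(23))**2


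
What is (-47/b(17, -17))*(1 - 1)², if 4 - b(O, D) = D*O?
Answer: 0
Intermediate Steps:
b(O, D) = 4 - D*O
(-47/b(17, -17))*(1 - 1)² = (-47/(4 - 1*(-17)*17))*(1 - 1)² = -47/(4 + 289)*0² = -47/293*0 = 0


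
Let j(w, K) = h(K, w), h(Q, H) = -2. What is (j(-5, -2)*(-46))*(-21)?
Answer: -1932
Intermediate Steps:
j(w, K) = -2
(j(-5, -2)*(-46))*(-21) = -2*(-46)*(-21) = 92*(-21) = -1932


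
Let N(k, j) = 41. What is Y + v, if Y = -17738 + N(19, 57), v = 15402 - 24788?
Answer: -27083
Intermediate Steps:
v = -9386
Y = -17697 (Y = -17738 + 41 = -17697)
Y + v = -17697 - 9386 = -27083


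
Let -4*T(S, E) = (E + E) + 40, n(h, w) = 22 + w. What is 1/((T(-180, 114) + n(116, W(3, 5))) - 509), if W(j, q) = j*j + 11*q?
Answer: -1/490 ≈ -0.0020408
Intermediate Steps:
W(j, q) = j**2 + 11*q
T(S, E) = -10 - E/2 (T(S, E) = -((E + E) + 40)/4 = -(2*E + 40)/4 = -(40 + 2*E)/4 = -10 - E/2)
1/((T(-180, 114) + n(116, W(3, 5))) - 509) = 1/(((-10 - 1/2*114) + (22 + (3**2 + 11*5))) - 509) = 1/(((-10 - 57) + (22 + (9 + 55))) - 509) = 1/((-67 + (22 + 64)) - 509) = 1/((-67 + 86) - 509) = 1/(19 - 509) = 1/(-490) = -1/490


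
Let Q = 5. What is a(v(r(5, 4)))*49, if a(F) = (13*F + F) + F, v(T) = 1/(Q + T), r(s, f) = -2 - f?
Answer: -735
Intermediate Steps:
v(T) = 1/(5 + T)
a(F) = 15*F (a(F) = 14*F + F = 15*F)
a(v(r(5, 4)))*49 = (15/(5 + (-2 - 1*4)))*49 = (15/(5 + (-2 - 4)))*49 = (15/(5 - 6))*49 = (15/(-1))*49 = (15*(-1))*49 = -15*49 = -735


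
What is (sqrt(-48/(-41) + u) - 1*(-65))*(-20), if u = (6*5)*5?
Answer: -1300 - 20*sqrt(254118)/41 ≈ -1545.9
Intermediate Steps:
u = 150 (u = 30*5 = 150)
(sqrt(-48/(-41) + u) - 1*(-65))*(-20) = (sqrt(-48/(-41) + 150) - 1*(-65))*(-20) = (sqrt(-48*(-1/41) + 150) + 65)*(-20) = (sqrt(48/41 + 150) + 65)*(-20) = (sqrt(6198/41) + 65)*(-20) = (sqrt(254118)/41 + 65)*(-20) = (65 + sqrt(254118)/41)*(-20) = -1300 - 20*sqrt(254118)/41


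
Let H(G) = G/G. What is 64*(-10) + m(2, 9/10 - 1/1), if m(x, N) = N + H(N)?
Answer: -6391/10 ≈ -639.10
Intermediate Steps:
H(G) = 1
m(x, N) = 1 + N (m(x, N) = N + 1 = 1 + N)
64*(-10) + m(2, 9/10 - 1/1) = 64*(-10) + (1 + (9/10 - 1/1)) = -640 + (1 + (9*(1/10) - 1*1)) = -640 + (1 + (9/10 - 1)) = -640 + (1 - 1/10) = -640 + 9/10 = -6391/10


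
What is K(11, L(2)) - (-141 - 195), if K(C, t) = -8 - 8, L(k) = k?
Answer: 320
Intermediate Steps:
K(C, t) = -16
K(11, L(2)) - (-141 - 195) = -16 - (-141 - 195) = -16 - 1*(-336) = -16 + 336 = 320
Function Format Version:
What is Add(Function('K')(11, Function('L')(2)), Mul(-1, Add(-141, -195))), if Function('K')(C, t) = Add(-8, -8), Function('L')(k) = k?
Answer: 320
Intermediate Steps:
Function('K')(C, t) = -16
Add(Function('K')(11, Function('L')(2)), Mul(-1, Add(-141, -195))) = Add(-16, Mul(-1, Add(-141, -195))) = Add(-16, Mul(-1, -336)) = Add(-16, 336) = 320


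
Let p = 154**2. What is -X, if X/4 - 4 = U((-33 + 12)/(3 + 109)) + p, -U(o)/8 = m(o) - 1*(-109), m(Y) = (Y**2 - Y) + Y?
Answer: -731127/8 ≈ -91391.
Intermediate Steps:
m(Y) = Y**2
U(o) = -872 - 8*o**2 (U(o) = -8*(o**2 - 1*(-109)) = -8*(o**2 + 109) = -8*(109 + o**2) = -872 - 8*o**2)
p = 23716
X = 731127/8 (X = 16 + 4*((-872 - 8*(-33 + 12)**2/(3 + 109)**2) + 23716) = 16 + 4*((-872 - 8*(-21/112)**2) + 23716) = 16 + 4*((-872 - 8*(-21*1/112)**2) + 23716) = 16 + 4*((-872 - 8*(-3/16)**2) + 23716) = 16 + 4*((-872 - 8*9/256) + 23716) = 16 + 4*((-872 - 9/32) + 23716) = 16 + 4*(-27913/32 + 23716) = 16 + 4*(730999/32) = 16 + 730999/8 = 731127/8 ≈ 91391.)
-X = -1*731127/8 = -731127/8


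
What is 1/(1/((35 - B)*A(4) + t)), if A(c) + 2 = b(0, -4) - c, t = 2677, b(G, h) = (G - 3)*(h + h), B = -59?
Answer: 4369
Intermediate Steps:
b(G, h) = 2*h*(-3 + G) (b(G, h) = (-3 + G)*(2*h) = 2*h*(-3 + G))
A(c) = 22 - c (A(c) = -2 + (2*(-4)*(-3 + 0) - c) = -2 + (2*(-4)*(-3) - c) = -2 + (24 - c) = 22 - c)
1/(1/((35 - B)*A(4) + t)) = 1/(1/((35 - 1*(-59))*(22 - 1*4) + 2677)) = 1/(1/((35 + 59)*(22 - 4) + 2677)) = 1/(1/(94*18 + 2677)) = 1/(1/(1692 + 2677)) = 1/(1/4369) = 4369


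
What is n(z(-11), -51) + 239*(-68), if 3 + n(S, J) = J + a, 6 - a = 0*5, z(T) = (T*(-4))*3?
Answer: -16300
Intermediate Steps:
z(T) = -12*T (z(T) = -4*T*3 = -12*T)
a = 6 (a = 6 - 0*5 = 6 - 1*0 = 6 + 0 = 6)
n(S, J) = 3 + J (n(S, J) = -3 + (J + 6) = -3 + (6 + J) = 3 + J)
n(z(-11), -51) + 239*(-68) = (3 - 51) + 239*(-68) = -48 - 16252 = -16300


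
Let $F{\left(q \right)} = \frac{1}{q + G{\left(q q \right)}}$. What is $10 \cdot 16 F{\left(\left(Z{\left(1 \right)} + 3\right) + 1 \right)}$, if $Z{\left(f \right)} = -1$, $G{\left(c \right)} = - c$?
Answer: $- \frac{80}{3} \approx -26.667$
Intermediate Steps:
$F{\left(q \right)} = \frac{1}{q - q^{2}}$ ($F{\left(q \right)} = \frac{1}{q - q q} = \frac{1}{q - q^{2}}$)
$10 \cdot 16 F{\left(\left(Z{\left(1 \right)} + 3\right) + 1 \right)} = 10 \cdot 16 \left(- \frac{1}{\left(\left(-1 + 3\right) + 1\right) \left(-1 + \left(\left(-1 + 3\right) + 1\right)\right)}\right) = 160 \left(- \frac{1}{\left(2 + 1\right) \left(-1 + \left(2 + 1\right)\right)}\right) = 160 \left(- \frac{1}{3 \left(-1 + 3\right)}\right) = 160 \left(\left(-1\right) \frac{1}{3} \cdot \frac{1}{2}\right) = 160 \left(- \frac{1}{6}\right) = - \frac{80}{3}$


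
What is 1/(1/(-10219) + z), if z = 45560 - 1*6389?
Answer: 10219/400288448 ≈ 2.5529e-5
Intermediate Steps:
z = 39171 (z = 45560 - 6389 = 39171)
1/(1/(-10219) + z) = 1/(1/(-10219) + 39171) = 1/(-1/10219 + 39171) = 1/(400288448/10219) = 10219/400288448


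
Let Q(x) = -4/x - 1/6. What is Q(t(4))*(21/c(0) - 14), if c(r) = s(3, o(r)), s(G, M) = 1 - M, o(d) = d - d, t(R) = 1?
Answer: -175/6 ≈ -29.167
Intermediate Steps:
o(d) = 0
Q(x) = -⅙ - 4/x (Q(x) = -4/x - 1*⅙ = -4/x - ⅙ = -⅙ - 4/x)
c(r) = 1 (c(r) = 1 - 1*0 = 1 + 0 = 1)
Q(t(4))*(21/c(0) - 14) = ((⅙)*(-24 - 1*1)/1)*(21/1 - 14) = ((⅙)*1*(-24 - 1))*(21*1 - 14) = ((⅙)*1*(-25))*(21 - 14) = -25/6*7 = -175/6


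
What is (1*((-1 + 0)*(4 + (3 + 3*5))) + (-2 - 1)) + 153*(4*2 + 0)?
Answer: 1199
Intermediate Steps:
(1*((-1 + 0)*(4 + (3 + 3*5))) + (-2 - 1)) + 153*(4*2 + 0) = (1*(-(4 + (3 + 15))) - 3) + 153*(8 + 0) = (1*(-(4 + 18)) - 3) + 153*8 = (1*(-1*22) - 3) + 1224 = (1*(-22) - 3) + 1224 = (-22 - 3) + 1224 = -25 + 1224 = 1199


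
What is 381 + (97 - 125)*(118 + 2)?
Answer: -2979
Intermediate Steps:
381 + (97 - 125)*(118 + 2) = 381 - 28*120 = 381 - 3360 = -2979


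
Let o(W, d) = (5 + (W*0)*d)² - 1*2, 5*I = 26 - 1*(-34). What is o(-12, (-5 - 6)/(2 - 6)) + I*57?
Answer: 707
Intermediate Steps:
I = 12 (I = (26 - 1*(-34))/5 = (26 + 34)/5 = (⅕)*60 = 12)
o(W, d) = 23 (o(W, d) = (5 + 0*d)² - 2 = (5 + 0)² - 2 = 5² - 2 = 25 - 2 = 23)
o(-12, (-5 - 6)/(2 - 6)) + I*57 = 23 + 12*57 = 23 + 684 = 707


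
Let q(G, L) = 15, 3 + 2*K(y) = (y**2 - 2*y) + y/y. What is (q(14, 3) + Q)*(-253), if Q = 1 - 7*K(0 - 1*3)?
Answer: 14927/2 ≈ 7463.5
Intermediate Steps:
K(y) = -1 + y**2/2 - y (K(y) = -3/2 + ((y**2 - 2*y) + y/y)/2 = -3/2 + ((y**2 - 2*y) + 1)/2 = -3/2 + (1 + y**2 - 2*y)/2 = -3/2 + (1/2 + y**2/2 - y) = -1 + y**2/2 - y)
Q = -89/2 (Q = 1 - 7*(-1 + (0 - 1*3)**2/2 - (0 - 1*3)) = 1 - 7*(-1 + (0 - 3)**2/2 - (0 - 3)) = 1 - 7*(-1 + (1/2)*(-3)**2 - 1*(-3)) = 1 - 7*(-1 + (1/2)*9 + 3) = 1 - 7*(-1 + 9/2 + 3) = 1 - 7*13/2 = 1 - 91/2 = -89/2 ≈ -44.500)
(q(14, 3) + Q)*(-253) = (15 - 89/2)*(-253) = -59/2*(-253) = 14927/2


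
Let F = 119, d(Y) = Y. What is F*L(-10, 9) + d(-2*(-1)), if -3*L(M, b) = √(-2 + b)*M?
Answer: 2 + 1190*√7/3 ≈ 1051.5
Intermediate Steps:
L(M, b) = -M*√(-2 + b)/3 (L(M, b) = -√(-2 + b)*M/3 = -M*√(-2 + b)/3)
F*L(-10, 9) + d(-2*(-1)) = 119*(-⅓*(-10)*√(-2 + 9)) - 2*(-1) = 119*(-⅓*(-10)*√7) + 2 = 119*(10*√7/3) + 2 = 1190*√7/3 + 2 = 2 + 1190*√7/3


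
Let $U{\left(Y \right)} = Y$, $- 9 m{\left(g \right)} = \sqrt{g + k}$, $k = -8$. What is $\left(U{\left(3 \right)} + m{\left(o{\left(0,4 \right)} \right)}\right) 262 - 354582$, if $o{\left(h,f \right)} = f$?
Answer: $-353796 - \frac{524 i}{9} \approx -3.538 \cdot 10^{5} - 58.222 i$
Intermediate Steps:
$m{\left(g \right)} = - \frac{\sqrt{-8 + g}}{9}$ ($m{\left(g \right)} = - \frac{\sqrt{g - 8}}{9} = - \frac{\sqrt{-8 + g}}{9}$)
$\left(U{\left(3 \right)} + m{\left(o{\left(0,4 \right)} \right)}\right) 262 - 354582 = \left(3 - \frac{\sqrt{-8 + 4}}{9}\right) 262 - 354582 = \left(3 - \frac{\sqrt{-4}}{9}\right) 262 - 354582 = \left(3 - \frac{2 i}{9}\right) 262 - 354582 = \left(786 - \frac{524 i}{9}\right) - 354582 = -353796 - \frac{524 i}{9}$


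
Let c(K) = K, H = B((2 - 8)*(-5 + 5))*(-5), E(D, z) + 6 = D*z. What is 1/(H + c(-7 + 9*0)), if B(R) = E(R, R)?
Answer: 1/23 ≈ 0.043478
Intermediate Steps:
E(D, z) = -6 + D*z
B(R) = -6 + R**2 (B(R) = -6 + R*R = -6 + R**2)
H = 30 (H = (-6 + ((2 - 8)*(-5 + 5))**2)*(-5) = (-6 + (-6*0)**2)*(-5) = (-6 + 0**2)*(-5) = (-6 + 0)*(-5) = -6*(-5) = 30)
1/(H + c(-7 + 9*0)) = 1/(30 + (-7 + 9*0)) = 1/(30 + (-7 + 0)) = 1/(30 - 7) = 1/23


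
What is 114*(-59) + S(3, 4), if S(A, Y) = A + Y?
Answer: -6719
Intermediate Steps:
114*(-59) + S(3, 4) = 114*(-59) + (3 + 4) = -6726 + 7 = -6719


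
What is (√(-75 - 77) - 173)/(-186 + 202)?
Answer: -173/16 + I*√38/8 ≈ -10.813 + 0.77055*I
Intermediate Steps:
(√(-75 - 77) - 173)/(-186 + 202) = (√(-152) - 173)/16 = (2*I*√38 - 173)*(1/16) = (-173 + 2*I*√38)*(1/16) = -173/16 + I*√38/8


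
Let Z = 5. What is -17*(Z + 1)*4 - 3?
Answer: -411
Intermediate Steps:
-17*(Z + 1)*4 - 3 = -17*(5 + 1)*4 - 3 = -102*4 - 3 = -17*24 - 3 = -408 - 3 = -411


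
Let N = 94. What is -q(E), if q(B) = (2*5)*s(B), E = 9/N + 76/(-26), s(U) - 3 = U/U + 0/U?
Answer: -40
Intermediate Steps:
s(U) = 4 (s(U) = 3 + (U/U + 0/U) = 3 + (1 + 0) = 3 + 1 = 4)
E = -3455/1222 (E = 9/94 + 76/(-26) = 9*(1/94) + 76*(-1/26) = 9/94 - 38/13 = -3455/1222 ≈ -2.8273)
q(B) = 40 (q(B) = (2*5)*4 = 10*4 = 40)
-q(E) = -1*40 = -40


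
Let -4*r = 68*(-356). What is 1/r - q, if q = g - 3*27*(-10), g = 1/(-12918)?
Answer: -31662783595/39089868 ≈ -810.00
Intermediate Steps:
r = 6052 (r = -17*(-356) = -¼*(-24208) = 6052)
g = -1/12918 ≈ -7.7411e-5
q = 10463579/12918 (q = -1/12918 - 3*27*(-10) = -1/12918 - 81*(-10) = -1/12918 - 1*(-810) = -1/12918 + 810 = 10463579/12918 ≈ 810.00)
1/r - q = 1/6052 - 1*10463579/12918 = 1/6052 - 10463579/12918 = -31662783595/39089868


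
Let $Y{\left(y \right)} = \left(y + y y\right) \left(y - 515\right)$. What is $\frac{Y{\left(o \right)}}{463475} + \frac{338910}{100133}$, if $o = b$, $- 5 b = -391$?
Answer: $- \frac{1293328990122}{527376615625} \approx -2.4524$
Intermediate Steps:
$b = \frac{391}{5}$ ($b = \left(- \frac{1}{5}\right) \left(-391\right) = \frac{391}{5} \approx 78.2$)
$o = \frac{391}{5} \approx 78.2$
$Y{\left(y \right)} = \left(-515 + y\right) \left(y + y^{2}\right)$ ($Y{\left(y \right)} = \left(y + y^{2}\right) \left(-515 + y\right) = \left(-515 + y\right) \left(y + y^{2}\right)$)
$\frac{Y{\left(o \right)}}{463475} + \frac{338910}{100133} = \frac{\frac{391}{5} \left(-515 + \left(\frac{391}{5}\right)^{2} - \frac{200974}{5}\right)}{463475} + \frac{338910}{100133} = \frac{391 \left(-515 + \frac{152881}{25} - \frac{200974}{5}\right)}{5} \cdot \frac{1}{463475} + 338910 \cdot \frac{1}{100133} = \frac{391}{5} \left(- \frac{864864}{25}\right) \frac{1}{463475} + \frac{30810}{9103} = \left(- \frac{338161824}{125}\right) \frac{1}{463475} + \frac{30810}{9103} = - \frac{338161824}{57934375} + \frac{30810}{9103} = - \frac{1293328990122}{527376615625}$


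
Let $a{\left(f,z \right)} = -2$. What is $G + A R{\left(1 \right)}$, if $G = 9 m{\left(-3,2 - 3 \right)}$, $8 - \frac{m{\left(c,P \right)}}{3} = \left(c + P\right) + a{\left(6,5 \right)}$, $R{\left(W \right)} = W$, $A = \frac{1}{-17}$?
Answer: $\frac{6425}{17} \approx 377.94$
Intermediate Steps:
$A = - \frac{1}{17} \approx -0.058824$
$m{\left(c,P \right)} = 30 - 3 P - 3 c$ ($m{\left(c,P \right)} = 24 - 3 \left(\left(c + P\right) - 2\right) = 24 - 3 \left(\left(P + c\right) - 2\right) = 24 - 3 \left(-2 + P + c\right) = 24 - \left(-6 + 3 P + 3 c\right) = 30 - 3 P - 3 c$)
$G = 378$ ($G = 9 \left(30 - 3 \left(2 - 3\right) - -9\right) = 9 \left(30 - -3 + 9\right) = 9 \left(30 + 3 + 9\right) = 9 \cdot 42 = 378$)
$G + A R{\left(1 \right)} = 378 - \frac{1}{17} = \frac{6425}{17}$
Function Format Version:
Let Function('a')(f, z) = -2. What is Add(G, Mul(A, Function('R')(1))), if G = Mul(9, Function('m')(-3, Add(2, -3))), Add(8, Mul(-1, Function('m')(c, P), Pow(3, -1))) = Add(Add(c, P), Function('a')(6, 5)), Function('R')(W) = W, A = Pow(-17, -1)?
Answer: Rational(6425, 17) ≈ 377.94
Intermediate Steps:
A = Rational(-1, 17) ≈ -0.058824
Function('m')(c, P) = Add(30, Mul(-3, P), Mul(-3, c)) (Function('m')(c, P) = Add(24, Mul(-3, Add(Add(c, P), -2))) = Add(24, Mul(-3, Add(Add(P, c), -2))) = Add(24, Mul(-3, Add(-2, P, c))) = Add(24, Add(6, Mul(-3, P), Mul(-3, c))) = Add(30, Mul(-3, P), Mul(-3, c)))
G = 378 (G = Mul(9, Add(30, Mul(-3, Add(2, -3)), Mul(-3, -3))) = Mul(9, Add(30, Mul(-3, -1), 9)) = Mul(9, Add(30, 3, 9)) = Mul(9, 42) = 378)
Add(G, Mul(A, Function('R')(1))) = Add(378, Mul(Rational(-1, 17), 1)) = Add(378, Rational(-1, 17)) = Rational(6425, 17)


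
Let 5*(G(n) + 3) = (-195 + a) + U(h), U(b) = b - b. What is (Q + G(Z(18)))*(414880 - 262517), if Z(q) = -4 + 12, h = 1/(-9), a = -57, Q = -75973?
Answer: -57918051916/5 ≈ -1.1584e+10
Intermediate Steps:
h = -⅑ ≈ -0.11111
Z(q) = 8
U(b) = 0
G(n) = -267/5 (G(n) = -3 + ((-195 - 57) + 0)/5 = -3 + (-252 + 0)/5 = -3 + (⅕)*(-252) = -3 - 252/5 = -267/5)
(Q + G(Z(18)))*(414880 - 262517) = (-75973 - 267/5)*(414880 - 262517) = -380132/5*152363 = -57918051916/5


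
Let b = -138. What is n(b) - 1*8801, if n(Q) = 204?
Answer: -8597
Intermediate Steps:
n(b) - 1*8801 = 204 - 1*8801 = 204 - 8801 = -8597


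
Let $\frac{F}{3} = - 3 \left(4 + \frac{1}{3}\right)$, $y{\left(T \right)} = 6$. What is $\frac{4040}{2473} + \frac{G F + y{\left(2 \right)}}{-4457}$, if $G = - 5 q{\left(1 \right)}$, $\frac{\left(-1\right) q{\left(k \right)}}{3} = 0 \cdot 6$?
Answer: $\frac{17991442}{11022161} \approx 1.6323$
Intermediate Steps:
$q{\left(k \right)} = 0$ ($q{\left(k \right)} = - 3 \cdot 0 \cdot 6 = \left(-3\right) 0 = 0$)
$F = -39$ ($F = 3 \left(- 3 \left(4 + \frac{1}{3}\right)\right) = 3 \left(\left(-3\right) \frac{13}{3}\right) = 3 \left(-13\right) = -39$)
$G = 0$ ($G = \left(-5\right) 0 = 0$)
$\frac{4040}{2473} + \frac{G F + y{\left(2 \right)}}{-4457} = \frac{4040}{2473} + \frac{0 \left(-39\right) + 6}{-4457} = 4040 \cdot \frac{1}{2473} + \left(0 + 6\right) \left(- \frac{1}{4457}\right) = \frac{4040}{2473} + 6 \left(- \frac{1}{4457}\right) = \frac{4040}{2473} - \frac{6}{4457} = \frac{17991442}{11022161}$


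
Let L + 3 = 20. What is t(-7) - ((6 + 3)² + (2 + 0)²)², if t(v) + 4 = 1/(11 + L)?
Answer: -202411/28 ≈ -7229.0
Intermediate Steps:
L = 17 (L = -3 + 20 = 17)
t(v) = -111/28 (t(v) = -4 + 1/(11 + 17) = -4 + 1/28 = -111/28)
t(-7) - ((6 + 3)² + (2 + 0)²)² = -111/28 - ((6 + 3)² + (2 + 0)²)² = -111/28 - (9² + 2²)² = -111/28 - (81 + 4)² = -111/28 - 1*85² = -111/28 - 1*7225 = -111/28 - 7225 = -202411/28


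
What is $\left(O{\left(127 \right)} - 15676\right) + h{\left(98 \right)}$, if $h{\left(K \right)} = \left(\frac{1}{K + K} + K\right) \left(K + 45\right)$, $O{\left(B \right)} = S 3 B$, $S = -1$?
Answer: $- \frac{400285}{196} \approx -2042.3$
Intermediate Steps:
$O{\left(B \right)} = - 3 B$ ($O{\left(B \right)} = \left(-1\right) 3 B = - 3 B$)
$h{\left(K \right)} = \left(45 + K\right) \left(K + \frac{1}{2 K}\right)$ ($h{\left(K \right)} = \left(\frac{1}{2 K} + K\right) \left(45 + K\right) = \left(K + \frac{1}{2 K}\right) \left(45 + K\right) = \left(45 + K\right) \left(K + \frac{1}{2 K}\right)$)
$\left(O{\left(127 \right)} - 15676\right) + h{\left(98 \right)} = \left(\left(-3\right) 127 - 15676\right) + \left(\frac{1}{2} + 98^{2} + 45 \cdot 98 + \frac{45}{2 \cdot 98}\right) = \left(-381 - 15676\right) + \left(\frac{1}{2} + 9604 + 4410 + \frac{45}{2} \cdot \frac{1}{98}\right) = -16057 + \left(\frac{1}{2} + 9604 + 4410 + \frac{45}{196}\right) = -16057 + \frac{2746887}{196} = - \frac{400285}{196}$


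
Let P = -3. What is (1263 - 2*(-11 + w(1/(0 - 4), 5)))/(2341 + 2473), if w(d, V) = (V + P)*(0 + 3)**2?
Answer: 1249/4814 ≈ 0.25945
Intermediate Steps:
w(d, V) = -27 + 9*V (w(d, V) = (V - 3)*(0 + 3)**2 = (-3 + V)*3**2 = (-3 + V)*9 = -27 + 9*V)
(1263 - 2*(-11 + w(1/(0 - 4), 5)))/(2341 + 2473) = (1263 - 2*(-11 + (-27 + 9*5)))/(2341 + 2473) = (1263 - 2*(-11 + (-27 + 45)))/4814 = (1263 - 2*(-11 + 18))*(1/4814) = (1263 - 2*7)*(1/4814) = (1263 - 14)*(1/4814) = 1249*(1/4814) = 1249/4814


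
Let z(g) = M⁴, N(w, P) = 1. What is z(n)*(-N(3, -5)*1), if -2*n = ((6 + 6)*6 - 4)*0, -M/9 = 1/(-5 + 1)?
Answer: -6561/256 ≈ -25.629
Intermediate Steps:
M = 9/4 (M = -9/(-5 + 1) = -9/(-4) = -9*(-¼) = 9/4 ≈ 2.2500)
n = 0 (n = -((6 + 6)*6 - 4)*0/2 = -(12*6 - 4)*0/2 = -(72 - 4)*0/2 = -34*0 = -½*0 = 0)
z(g) = 6561/256 (z(g) = (9/4)⁴ = 6561/256)
z(n)*(-N(3, -5)*1) = 6561*(-1*1*1)/256 = 6561*(-1*1)/256 = (6561/256)*(-1) = -6561/256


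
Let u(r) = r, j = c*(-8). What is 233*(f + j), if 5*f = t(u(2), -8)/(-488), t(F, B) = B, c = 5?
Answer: -2842367/305 ≈ -9319.2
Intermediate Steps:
j = -40 (j = 5*(-8) = -40)
f = 1/305 (f = (-8/(-488))/5 = (-8*(-1/488))/5 = (1/5)*(1/61) = 1/305 ≈ 0.0032787)
233*(f + j) = 233*(1/305 - 40) = 233*(-12199/305) = -2842367/305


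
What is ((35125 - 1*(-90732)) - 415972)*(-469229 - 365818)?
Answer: 242259660405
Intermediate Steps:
((35125 - 1*(-90732)) - 415972)*(-469229 - 365818) = ((35125 + 90732) - 415972)*(-835047) = (125857 - 415972)*(-835047) = -290115*(-835047) = 242259660405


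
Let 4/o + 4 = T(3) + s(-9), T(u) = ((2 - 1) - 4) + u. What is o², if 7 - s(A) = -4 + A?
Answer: 1/16 ≈ 0.062500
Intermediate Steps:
s(A) = 11 - A (s(A) = 7 - (-4 + A) = 7 + (4 - A) = 11 - A)
T(u) = -3 + u (T(u) = (1 - 4) + u = -3 + u)
o = ¼ (o = 4/(-4 + ((-3 + 3) + (11 - 1*(-9)))) = 4/(-4 + (0 + (11 + 9))) = 4/(-4 + (0 + 20)) = 4/(-4 + 20) = 4/16 = 4*(1/16) = ¼ ≈ 0.25000)
o² = (¼)² = 1/16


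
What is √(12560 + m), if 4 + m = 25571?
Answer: √38127 ≈ 195.26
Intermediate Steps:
m = 25567 (m = -4 + 25571 = 25567)
√(12560 + m) = √(12560 + 25567) = √38127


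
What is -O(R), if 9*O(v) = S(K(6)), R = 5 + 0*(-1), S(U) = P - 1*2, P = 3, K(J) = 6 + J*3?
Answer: -⅑ ≈ -0.11111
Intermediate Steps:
K(J) = 6 + 3*J
S(U) = 1 (S(U) = 3 - 1*2 = 3 - 2 = 1)
R = 5 (R = 5 + 0 = 5)
O(v) = ⅑ (O(v) = (⅑)*1 = ⅑)
-O(R) = -1*⅑ = -⅑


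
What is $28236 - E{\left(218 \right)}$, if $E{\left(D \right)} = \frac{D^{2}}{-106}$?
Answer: $\frac{1520270}{53} \approx 28684.0$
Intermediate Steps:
$E{\left(D \right)} = - \frac{D^{2}}{106}$
$28236 - E{\left(218 \right)} = 28236 - - \frac{218^{2}}{106} = 28236 - \left(- \frac{1}{106}\right) 47524 = 28236 - - \frac{23762}{53} = 28236 + \frac{23762}{53} = \frac{1520270}{53}$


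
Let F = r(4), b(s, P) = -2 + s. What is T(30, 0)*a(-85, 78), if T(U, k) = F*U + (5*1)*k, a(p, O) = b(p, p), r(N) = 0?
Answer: 0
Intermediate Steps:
a(p, O) = -2 + p
F = 0
T(U, k) = 5*k (T(U, k) = 0*U + (5*1)*k = 0 + 5*k = 5*k)
T(30, 0)*a(-85, 78) = (5*0)*(-2 - 85) = 0*(-87) = 0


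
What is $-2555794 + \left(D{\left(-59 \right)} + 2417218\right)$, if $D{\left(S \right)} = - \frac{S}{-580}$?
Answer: $- \frac{80374139}{580} \approx -1.3858 \cdot 10^{5}$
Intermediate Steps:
$D{\left(S \right)} = \frac{S}{580}$ ($D{\left(S \right)} = - \frac{S \left(-1\right)}{580} = - \frac{\left(-1\right) S}{580} = \frac{S}{580}$)
$-2555794 + \left(D{\left(-59 \right)} + 2417218\right) = -2555794 + \left(\frac{1}{580} \left(-59\right) + 2417218\right) = -2555794 + \left(- \frac{59}{580} + 2417218\right) = -2555794 + \frac{1401986381}{580} = - \frac{80374139}{580}$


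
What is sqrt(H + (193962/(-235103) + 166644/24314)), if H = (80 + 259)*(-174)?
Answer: I*sqrt(3981881770868934750174)/259831561 ≈ 242.86*I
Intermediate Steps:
H = -58986 (H = 339*(-174) = -58986)
sqrt(H + (193962/(-235103) + 166644/24314)) = sqrt(-58986 + (193962/(-235103) + 166644/24314)) = sqrt(-58986 + (193962*(-1/235103) + 166644*(1/24314))) = sqrt(-58986 + (-193962/235103 + 83322/12157)) = sqrt(-58986 + 17231256132/2858147171) = sqrt(-168573437772474/2858147171) = I*sqrt(3981881770868934750174)/259831561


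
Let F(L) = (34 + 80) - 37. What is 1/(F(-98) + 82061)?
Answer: 1/82138 ≈ 1.2175e-5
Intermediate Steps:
F(L) = 77 (F(L) = 114 - 37 = 77)
1/(F(-98) + 82061) = 1/(77 + 82061) = 1/82138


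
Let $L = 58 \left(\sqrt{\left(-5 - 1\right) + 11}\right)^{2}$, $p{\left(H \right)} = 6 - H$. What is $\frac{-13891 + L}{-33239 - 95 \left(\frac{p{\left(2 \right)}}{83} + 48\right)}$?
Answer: $\frac{1128883}{3137697} \approx 0.35978$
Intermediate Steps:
$L = 290$ ($L = 58 \left(\sqrt{-6 + 11}\right)^{2} = 58 \left(\sqrt{5}\right)^{2} = 58 \cdot 5 = 290$)
$\frac{-13891 + L}{-33239 - 95 \left(\frac{p{\left(2 \right)}}{83} + 48\right)} = \frac{-13891 + 290}{-33239 - 95 \left(\frac{6 - 2}{83} + 48\right)} = - \frac{13601}{-33239 - 95 \left(\left(6 - 2\right) \frac{1}{83} + 48\right)} = - \frac{13601}{-33239 - 95 \left(4 \cdot \frac{1}{83} + 48\right)} = - \frac{13601}{-33239 - 95 \left(\frac{4}{83} + 48\right)} = - \frac{13601}{-33239 - \frac{378860}{83}} = - \frac{13601}{- \frac{3137697}{83}} = \left(-13601\right) \left(- \frac{83}{3137697}\right) = \frac{1128883}{3137697}$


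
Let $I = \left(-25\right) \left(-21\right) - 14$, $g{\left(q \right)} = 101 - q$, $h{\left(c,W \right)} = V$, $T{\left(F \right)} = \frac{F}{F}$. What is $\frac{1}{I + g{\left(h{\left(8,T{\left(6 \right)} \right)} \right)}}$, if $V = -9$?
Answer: $\frac{1}{621} \approx 0.0016103$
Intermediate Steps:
$T{\left(F \right)} = 1$
$h{\left(c,W \right)} = -9$
$I = 511$ ($I = 525 - 14 = 511$)
$\frac{1}{I + g{\left(h{\left(8,T{\left(6 \right)} \right)} \right)}} = \frac{1}{511 + \left(101 - -9\right)} = \frac{1}{511 + \left(101 + 9\right)} = \frac{1}{511 + 110} = \frac{1}{621}$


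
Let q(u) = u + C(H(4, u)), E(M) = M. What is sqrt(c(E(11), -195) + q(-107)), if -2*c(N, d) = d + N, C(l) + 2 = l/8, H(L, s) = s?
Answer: 9*I*sqrt(6)/4 ≈ 5.5114*I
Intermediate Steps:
C(l) = -2 + l/8
c(N, d) = -N/2 - d/2 (c(N, d) = -(d + N)/2 = -(N + d)/2 = -N/2 - d/2)
q(u) = -2 + 9*u/8 (q(u) = u + (-2 + u/8) = -2 + 9*u/8)
sqrt(c(E(11), -195) + q(-107)) = sqrt((-1/2*11 - 1/2*(-195)) + (-2 + (9/8)*(-107))) = sqrt((-11/2 + 195/2) + (-2 - 963/8)) = sqrt(92 - 979/8) = sqrt(-243/8) = 9*I*sqrt(6)/4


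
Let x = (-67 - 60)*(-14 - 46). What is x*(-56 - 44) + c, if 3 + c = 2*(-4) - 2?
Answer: -762013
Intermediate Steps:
x = 7620 (x = -127*(-60) = 7620)
c = -13 (c = -3 + (2*(-4) - 2) = -3 + (-8 - 2) = -3 - 10 = -13)
x*(-56 - 44) + c = 7620*(-56 - 44) - 13 = 7620*(-100) - 13 = -762000 - 13 = -762013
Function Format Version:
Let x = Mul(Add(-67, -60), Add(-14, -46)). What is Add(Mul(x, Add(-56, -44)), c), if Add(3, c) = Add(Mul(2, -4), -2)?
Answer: -762013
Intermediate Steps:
x = 7620 (x = Mul(-127, -60) = 7620)
c = -13 (c = Add(-3, Add(Mul(2, -4), -2)) = Add(-3, Add(-8, -2)) = Add(-3, -10) = -13)
Add(Mul(x, Add(-56, -44)), c) = Add(Mul(7620, Add(-56, -44)), -13) = Add(Mul(7620, -100), -13) = Add(-762000, -13) = -762013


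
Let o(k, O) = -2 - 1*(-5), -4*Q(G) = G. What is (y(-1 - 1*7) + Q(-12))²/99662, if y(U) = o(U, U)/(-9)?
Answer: 32/448479 ≈ 7.1352e-5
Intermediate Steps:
Q(G) = -G/4
o(k, O) = 3 (o(k, O) = -2 + 5 = 3)
y(U) = -⅓ (y(U) = 3/(-9) = 3*(-⅑) = -⅓)
(y(-1 - 1*7) + Q(-12))²/99662 = (-⅓ - ¼*(-12))²/99662 = (-⅓ + 3)²*(1/99662) = (8/3)²*(1/99662) = (64/9)*(1/99662) = 32/448479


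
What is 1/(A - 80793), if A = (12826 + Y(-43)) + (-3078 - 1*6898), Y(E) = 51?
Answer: -1/77892 ≈ -1.2838e-5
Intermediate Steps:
A = 2901 (A = (12826 + 51) + (-3078 - 1*6898) = 12877 + (-3078 - 6898) = 12877 - 9976 = 2901)
1/(A - 80793) = 1/(2901 - 80793) = 1/(-77892) = -1/77892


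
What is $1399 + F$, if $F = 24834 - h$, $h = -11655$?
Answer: $37888$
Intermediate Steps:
$F = 36489$ ($F = 24834 - -11655 = 24834 + 11655 = 36489$)
$1399 + F = 1399 + 36489 = 37888$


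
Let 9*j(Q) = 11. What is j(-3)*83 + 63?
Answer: 1480/9 ≈ 164.44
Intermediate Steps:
j(Q) = 11/9 (j(Q) = (⅑)*11 = 11/9)
j(-3)*83 + 63 = (11/9)*83 + 63 = 913/9 + 63 = 1480/9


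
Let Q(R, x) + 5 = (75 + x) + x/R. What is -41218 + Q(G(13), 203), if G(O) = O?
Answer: -532082/13 ≈ -40929.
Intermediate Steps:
Q(R, x) = 70 + x + x/R (Q(R, x) = -5 + ((75 + x) + x/R) = -5 + (75 + x + x/R) = 70 + x + x/R)
-41218 + Q(G(13), 203) = -41218 + (70 + 203 + 203/13) = -41218 + 3752/13 = -532082/13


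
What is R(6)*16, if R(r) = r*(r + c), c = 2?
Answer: 768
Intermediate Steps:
R(r) = r*(2 + r) (R(r) = r*(r + 2) = r*(2 + r))
R(6)*16 = (6*(2 + 6))*16 = (6*8)*16 = 48*16 = 768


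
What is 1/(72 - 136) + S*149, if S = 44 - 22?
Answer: 209791/64 ≈ 3278.0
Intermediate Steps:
S = 22
1/(72 - 136) + S*149 = 1/(72 - 136) + 22*149 = 1/(-64) + 3278 = -1/64 + 3278 = 209791/64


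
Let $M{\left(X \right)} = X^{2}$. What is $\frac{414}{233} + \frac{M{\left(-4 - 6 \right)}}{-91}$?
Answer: $\frac{14374}{21203} \approx 0.67792$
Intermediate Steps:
$\frac{414}{233} + \frac{M{\left(-4 - 6 \right)}}{-91} = \frac{414}{233} + \frac{\left(-4 - 6\right)^{2}}{-91} = 414 \cdot \frac{1}{233} + \left(-10\right)^{2} \left(- \frac{1}{91}\right) = \frac{414}{233} + 100 \left(- \frac{1}{91}\right) = \frac{414}{233} - \frac{100}{91} = \frac{14374}{21203}$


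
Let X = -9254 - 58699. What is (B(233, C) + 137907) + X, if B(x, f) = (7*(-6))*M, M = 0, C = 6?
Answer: 69954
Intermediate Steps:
B(x, f) = 0 (B(x, f) = (7*(-6))*0 = -42*0 = 0)
X = -67953
(B(233, C) + 137907) + X = (0 + 137907) - 67953 = 137907 - 67953 = 69954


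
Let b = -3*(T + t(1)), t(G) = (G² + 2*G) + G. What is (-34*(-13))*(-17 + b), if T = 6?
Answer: -20774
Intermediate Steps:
t(G) = G² + 3*G
b = -30 (b = -3*(6 + 1*(3 + 1)) = -3*(6 + 1*4) = -3*(6 + 4) = -3*10 = -30)
(-34*(-13))*(-17 + b) = (-34*(-13))*(-17 - 30) = 442*(-47) = -20774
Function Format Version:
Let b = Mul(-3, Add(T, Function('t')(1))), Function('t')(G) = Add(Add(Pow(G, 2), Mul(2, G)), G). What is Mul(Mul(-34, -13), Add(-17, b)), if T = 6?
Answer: -20774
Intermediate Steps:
Function('t')(G) = Add(Pow(G, 2), Mul(3, G))
b = -30 (b = Mul(-3, Add(6, Mul(1, Add(3, 1)))) = Mul(-3, Add(6, Mul(1, 4))) = Mul(-3, Add(6, 4)) = Mul(-3, 10) = -30)
Mul(Mul(-34, -13), Add(-17, b)) = Mul(Mul(-34, -13), Add(-17, -30)) = Mul(442, -47) = -20774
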